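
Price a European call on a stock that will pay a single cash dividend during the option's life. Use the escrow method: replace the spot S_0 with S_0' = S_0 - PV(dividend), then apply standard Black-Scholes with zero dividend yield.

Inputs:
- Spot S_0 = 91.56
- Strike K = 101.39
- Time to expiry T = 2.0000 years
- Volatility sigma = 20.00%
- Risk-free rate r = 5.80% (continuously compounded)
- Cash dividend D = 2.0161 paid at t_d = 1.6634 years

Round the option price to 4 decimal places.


PV(D) = D * exp(-r * t_d) = 2.0161 * 0.90803060 = 1.83068049
S_0' = S_0 - PV(D) = 91.5600 - 1.83068049 = 89.72931951
d1 = (ln(S_0'/K) + (r + sigma^2/2)*T) / (sigma*sqrt(T)) = 0.11958275
d2 = d1 - sigma*sqrt(T) = -0.16325996
exp(-rT) = 0.89047522
N(d1) = 0.54759316; N(d2) = 0.43515688
C = S_0' * N(d1) - K * exp(-rT) * N(d2) = 89.72931951 * 0.54759316 - 101.3900 * 0.89047522 * 0.43515688 = 9.8469

Answer: Price = 9.8469


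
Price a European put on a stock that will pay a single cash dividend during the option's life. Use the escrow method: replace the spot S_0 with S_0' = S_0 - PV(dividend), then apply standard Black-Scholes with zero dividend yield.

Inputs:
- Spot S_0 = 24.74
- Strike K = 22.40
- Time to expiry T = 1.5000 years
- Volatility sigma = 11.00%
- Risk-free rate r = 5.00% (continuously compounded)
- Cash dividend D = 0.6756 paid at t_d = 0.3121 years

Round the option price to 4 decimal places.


Answer: Price = 0.2098

Derivation:
PV(D) = D * exp(-r * t_d) = 0.6756 * 0.98451613 = 0.66513910
S_0' = S_0 - PV(D) = 24.7400 - 0.66513910 = 24.07486090
d1 = (ln(S_0'/K) + (r + sigma^2/2)*T) / (sigma*sqrt(T)) = 1.15929318
d2 = d1 - sigma*sqrt(T) = 1.02457124
exp(-rT) = 0.92774349
N(-d1) = 0.12316835; N(-d2) = 0.15278277
P = K * exp(-rT) * N(-d2) - S_0' * N(-d1) = 22.4000 * 0.92774349 * 0.15278277 - 24.07486090 * 0.12316835 = 0.2098


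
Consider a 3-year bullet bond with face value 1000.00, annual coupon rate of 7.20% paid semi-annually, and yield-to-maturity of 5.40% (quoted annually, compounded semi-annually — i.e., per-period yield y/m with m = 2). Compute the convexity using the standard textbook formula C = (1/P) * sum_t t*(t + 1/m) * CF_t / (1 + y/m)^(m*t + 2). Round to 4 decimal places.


Answer: Convexity = 8.8894

Derivation:
Coupon per period c = face * coupon_rate / m = 36.000000
Periods per year m = 2; per-period yield y/m = 0.027000
Number of cashflows N = 6
Cashflows (t years, CF_t, discount factor 1/(1+y/m)^(m*t), PV):
  t = 0.5000: CF_t = 36.000000, DF = 0.973710, PV = 35.053554
  t = 1.0000: CF_t = 36.000000, DF = 0.948111, PV = 34.131990
  t = 1.5000: CF_t = 36.000000, DF = 0.923185, PV = 33.234655
  t = 2.0000: CF_t = 36.000000, DF = 0.898914, PV = 32.360910
  t = 2.5000: CF_t = 36.000000, DF = 0.875282, PV = 31.510136
  t = 3.0000: CF_t = 1036.000000, DF = 0.852270, PV = 882.951998
Price P = sum_t PV_t = 1049.243244
Convexity numerator sum_t t*(t + 1/m) * CF_t / (1+y/m)^(m*t + 2):
  t = 0.5000: term = 16.617327
  t = 1.0000: term = 48.541365
  t = 1.5000: term = 94.530409
  t = 2.0000: term = 153.408648
  t = 2.5000: term = 224.063264
  t = 3.0000: term = 8789.931805
Convexity = (1/P) * sum = 9327.092819 / 1049.243244 = 8.889352


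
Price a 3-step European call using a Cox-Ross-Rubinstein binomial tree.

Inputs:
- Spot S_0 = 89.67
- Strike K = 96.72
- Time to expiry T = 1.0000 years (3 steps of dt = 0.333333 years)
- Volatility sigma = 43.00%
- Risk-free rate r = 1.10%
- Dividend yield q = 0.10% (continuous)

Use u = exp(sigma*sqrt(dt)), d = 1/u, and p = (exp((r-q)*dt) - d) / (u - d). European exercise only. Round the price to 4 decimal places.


dt = T/N = 0.333333
u = exp(sigma*sqrt(dt)) = 1.281794; d = 1/u = 0.780157
p = (exp((r-q)*dt) - d) / (u - d) = 0.444908
Discount per step: exp(-r*dt) = 0.996340
Stock lattice S(k, i) with i counting down-moves:
  k=0: S(0,0) = 89.6700
  k=1: S(1,0) = 114.9385; S(1,1) = 69.9566
  k=2: S(2,0) = 147.3274; S(2,1) = 89.6700; S(2,2) = 54.5771
  k=3: S(3,0) = 188.8434; S(3,1) = 114.9385; S(3,2) = 69.9566; S(3,3) = 42.5787
Terminal payoffs V(N, i) = max(S_T - K, 0):
  V(3,0) = 92.123402; V(3,1) = 18.218463; V(3,2) = 0.000000; V(3,3) = 0.000000
Backward induction: V(k, i) = exp(-r*dt) * [p * V(k+1, i) + (1-p) * V(k+1, i+1)].
  V(2,0) = exp(-r*dt) * [p*92.123402 + (1-p)*18.218463] = 50.912315
  V(2,1) = exp(-r*dt) * [p*18.218463 + (1-p)*0.000000] = 8.075868
  V(2,2) = exp(-r*dt) * [p*0.000000 + (1-p)*0.000000] = 0.000000
  V(1,0) = exp(-r*dt) * [p*50.912315 + (1-p)*8.075868] = 27.034822
  V(1,1) = exp(-r*dt) * [p*8.075868 + (1-p)*0.000000] = 3.579865
  V(0,0) = exp(-r*dt) * [p*27.034822 + (1-p)*3.579865] = 13.963860

Answer: Price = V(0,0) = 13.9639


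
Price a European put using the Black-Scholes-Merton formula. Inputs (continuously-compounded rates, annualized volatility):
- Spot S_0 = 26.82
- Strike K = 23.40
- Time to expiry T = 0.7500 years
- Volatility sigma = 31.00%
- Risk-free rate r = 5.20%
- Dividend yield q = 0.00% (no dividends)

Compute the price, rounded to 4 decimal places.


d1 = (ln(S/K) + (r - q + 0.5*sigma^2) * T) / (sigma * sqrt(T)) = 0.78761511
d2 = d1 - sigma * sqrt(T) = 0.51914724
exp(-rT) = 0.96175071; exp(-qT) = 1.00000000
P = K * exp(-rT) * N(-d2) - S_0 * exp(-qT) * N(-d1)
N(-d1) = 0.21546094; N(-d2) = 0.30182904
P = 23.4000 * 0.96175071 * 0.30182904 - 26.8200 * 1.00000000 * 0.21546094 = 1.0140

Answer: Price = 1.0140


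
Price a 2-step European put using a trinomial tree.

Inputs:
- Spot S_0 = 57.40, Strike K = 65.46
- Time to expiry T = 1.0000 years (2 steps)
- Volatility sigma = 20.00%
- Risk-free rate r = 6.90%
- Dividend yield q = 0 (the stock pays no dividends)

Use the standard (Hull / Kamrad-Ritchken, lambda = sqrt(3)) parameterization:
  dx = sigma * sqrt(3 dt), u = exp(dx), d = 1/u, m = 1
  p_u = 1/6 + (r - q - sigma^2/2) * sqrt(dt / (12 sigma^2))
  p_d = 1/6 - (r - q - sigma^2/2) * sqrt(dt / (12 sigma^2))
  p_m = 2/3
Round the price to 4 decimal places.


Answer: Price = V(0,0) = 7.0889

Derivation:
dt = T/N = 0.500000; dx = sigma*sqrt(3*dt) = 0.244949
u = exp(dx) = 1.277556; d = 1/u = 0.782744
p_u = 0.216677, p_m = 0.666667, p_d = 0.116656
Discount per step: exp(-r*dt) = 0.966088
Stock lattice S(k, j) with j the centered position index:
  k=0: S(0,+0) = 57.4000
  k=1: S(1,-1) = 44.9295; S(1,+0) = 57.4000; S(1,+1) = 73.3317
  k=2: S(2,-2) = 35.1683; S(2,-1) = 44.9295; S(2,+0) = 57.4000; S(2,+1) = 73.3317; S(2,+2) = 93.6854
Terminal payoffs V(N, j) = max(K - S_T, 0):
  V(2,-2) = 30.291656; V(2,-1) = 20.530467; V(2,+0) = 8.060000; V(2,+1) = 0.000000; V(2,+2) = 0.000000
Backward induction: V(k, j) = exp(-r*dt) * [p_u * V(k+1, j+1) + p_m * V(k+1, j) + p_d * V(k+1, j-1)]
  V(1,-1) = exp(-r*dt) * [p_u*8.060000 + p_m*20.530467 + p_d*30.291656] = 18.323900
  V(1,+0) = exp(-r*dt) * [p_u*0.000000 + p_m*8.060000 + p_d*20.530467] = 7.504903
  V(1,+1) = exp(-r*dt) * [p_u*0.000000 + p_m*0.000000 + p_d*8.060000] = 0.908364
  V(0,+0) = exp(-r*dt) * [p_u*0.908364 + p_m*7.504903 + p_d*18.323900] = 7.088855


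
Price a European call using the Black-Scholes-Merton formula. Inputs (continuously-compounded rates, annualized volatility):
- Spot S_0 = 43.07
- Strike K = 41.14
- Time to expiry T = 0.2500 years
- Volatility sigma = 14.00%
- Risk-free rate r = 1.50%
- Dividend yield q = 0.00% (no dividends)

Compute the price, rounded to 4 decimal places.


Answer: Price = 2.4980

Derivation:
d1 = (ln(S/K) + (r - q + 0.5*sigma^2) * T) / (sigma * sqrt(T)) = 0.74351164
d2 = d1 - sigma * sqrt(T) = 0.67351164
exp(-rT) = 0.99625702; exp(-qT) = 1.00000000
C = S_0 * exp(-qT) * N(d1) - K * exp(-rT) * N(d2)
N(d1) = 0.77141401; N(d2) = 0.74968908
C = 43.0700 * 1.00000000 * 0.77141401 - 41.1400 * 0.99625702 * 0.74968908 = 2.4980


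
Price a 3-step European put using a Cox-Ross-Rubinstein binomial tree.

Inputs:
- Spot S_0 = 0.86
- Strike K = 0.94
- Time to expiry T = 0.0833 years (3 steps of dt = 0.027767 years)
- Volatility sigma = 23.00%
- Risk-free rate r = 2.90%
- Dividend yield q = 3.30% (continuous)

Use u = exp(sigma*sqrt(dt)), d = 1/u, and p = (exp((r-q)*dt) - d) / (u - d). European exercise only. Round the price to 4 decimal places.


Answer: Price = V(0,0) = 0.0830

Derivation:
dt = T/N = 0.027767
u = exp(sigma*sqrt(dt)) = 1.039070; d = 1/u = 0.962399
p = (exp((r-q)*dt) - d) / (u - d) = 0.488971
Discount per step: exp(-r*dt) = 0.999195
Stock lattice S(k, i) with i counting down-moves:
  k=0: S(0,0) = 0.8600
  k=1: S(1,0) = 0.8936; S(1,1) = 0.8277
  k=2: S(2,0) = 0.9285; S(2,1) = 0.8600; S(2,2) = 0.7965
  k=3: S(3,0) = 0.9648; S(3,1) = 0.8936; S(3,2) = 0.8277; S(3,3) = 0.7666
Terminal payoffs V(N, i) = max(K - S_T, 0):
  V(3,0) = 0.000000; V(3,1) = 0.046400; V(3,2) = 0.112336; V(3,3) = 0.173407
Backward induction: V(k, i) = exp(-r*dt) * [p * V(k+1, i) + (1-p) * V(k+1, i+1)].
  V(2,0) = exp(-r*dt) * [p*0.000000 + (1-p)*0.046400] = 0.023693
  V(2,1) = exp(-r*dt) * [p*0.046400 + (1-p)*0.112336] = 0.080031
  V(2,2) = exp(-r*dt) * [p*0.112336 + (1-p)*0.173407] = 0.143430
  V(1,0) = exp(-r*dt) * [p*0.023693 + (1-p)*0.080031] = 0.052441
  V(1,1) = exp(-r*dt) * [p*0.080031 + (1-p)*0.143430] = 0.112339
  V(0,0) = exp(-r*dt) * [p*0.052441 + (1-p)*0.112339] = 0.082984


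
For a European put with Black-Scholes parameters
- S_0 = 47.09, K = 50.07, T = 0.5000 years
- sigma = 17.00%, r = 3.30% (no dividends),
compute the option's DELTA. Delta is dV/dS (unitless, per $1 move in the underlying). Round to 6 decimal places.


d1 = -0.3130932571; d2 = -0.4333014099
phi(d1) = 0.3798601095; exp(-qT) = 1.0000000000; exp(-rT) = 0.9836353794
N(-d1) = 0.6228950941
Delta = -exp(-qT) * N(-d1) = -1.0000000000 * 0.6228950941 = -0.622895

Answer: Delta = -0.622895


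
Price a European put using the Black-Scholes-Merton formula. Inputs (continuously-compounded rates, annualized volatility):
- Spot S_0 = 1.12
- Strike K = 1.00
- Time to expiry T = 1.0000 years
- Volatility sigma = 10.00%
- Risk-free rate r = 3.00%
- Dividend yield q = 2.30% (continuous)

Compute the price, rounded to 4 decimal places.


d1 = (ln(S/K) + (r - q + 0.5*sigma^2) * T) / (sigma * sqrt(T)) = 1.25328685
d2 = d1 - sigma * sqrt(T) = 1.15328685
exp(-rT) = 0.97044553; exp(-qT) = 0.97726248
P = K * exp(-rT) * N(-d2) - S_0 * exp(-qT) * N(-d1)
N(-d1) = 0.10505067; N(-d2) = 0.12439633
P = 1.0000 * 0.97044553 * 0.12439633 - 1.1200 * 0.97726248 * 0.10505067 = 0.0057

Answer: Price = 0.0057


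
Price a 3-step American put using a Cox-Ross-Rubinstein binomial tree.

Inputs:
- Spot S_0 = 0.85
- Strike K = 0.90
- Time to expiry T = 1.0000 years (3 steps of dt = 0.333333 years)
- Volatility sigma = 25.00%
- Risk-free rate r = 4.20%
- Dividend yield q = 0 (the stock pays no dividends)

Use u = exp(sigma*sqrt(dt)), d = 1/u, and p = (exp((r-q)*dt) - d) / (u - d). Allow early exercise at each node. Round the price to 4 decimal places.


dt = T/N = 0.333333
u = exp(sigma*sqrt(dt)) = 1.155274; d = 1/u = 0.865596
p = (exp((r-q)*dt) - d) / (u - d) = 0.512647
Discount per step: exp(-r*dt) = 0.986098
Stock lattice S(k, i) with i counting down-moves:
  k=0: S(0,0) = 0.8500
  k=1: S(1,0) = 0.9820; S(1,1) = 0.7358
  k=2: S(2,0) = 1.1345; S(2,1) = 0.8500; S(2,2) = 0.6369
  k=3: S(3,0) = 1.3106; S(3,1) = 0.9820; S(3,2) = 0.7358; S(3,3) = 0.5513
Terminal payoffs V(N, i) = max(K - S_T, 0):
  V(3,0) = 0.000000; V(3,1) = 0.000000; V(3,2) = 0.164244; V(3,3) = 0.348731
Backward induction: V(k, i) = exp(-r*dt) * [p * V(k+1, i) + (1-p) * V(k+1, i+1)]; then take max(V_cont, immediate exercise) for American.
  V(2,0) = exp(-r*dt) * [p*0.000000 + (1-p)*0.000000] = 0.000000; exercise = 0.000000; V(2,0) = max -> 0.000000
  V(2,1) = exp(-r*dt) * [p*0.000000 + (1-p)*0.164244] = 0.078932; exercise = 0.050000; V(2,1) = max -> 0.078932
  V(2,2) = exp(-r*dt) * [p*0.164244 + (1-p)*0.348731] = 0.250621; exercise = 0.263133; V(2,2) = max -> 0.263133
  V(1,0) = exp(-r*dt) * [p*0.000000 + (1-p)*0.078932] = 0.037933; exercise = 0.000000; V(1,0) = max -> 0.037933
  V(1,1) = exp(-r*dt) * [p*0.078932 + (1-p)*0.263133] = 0.166357; exercise = 0.164244; V(1,1) = max -> 0.166357
  V(0,0) = exp(-r*dt) * [p*0.037933 + (1-p)*0.166357] = 0.099123; exercise = 0.050000; V(0,0) = max -> 0.099123

Answer: Price = V(0,0) = 0.0991


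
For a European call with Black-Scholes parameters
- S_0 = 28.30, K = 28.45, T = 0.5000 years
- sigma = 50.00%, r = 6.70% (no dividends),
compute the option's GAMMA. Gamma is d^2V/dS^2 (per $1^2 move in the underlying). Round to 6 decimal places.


d1 = 0.2565769315; d2 = -0.0969764591
phi(d1) = 0.3860245177; exp(-qT) = 1.0000000000; exp(-rT) = 0.9670549112
Gamma = exp(-qT) * phi(d1) / (S * sigma * sqrt(T)) = 1.0000000000 * 0.3860245177 / (28.3000 * 0.5000 * 0.7071067812) = 0.038581

Answer: Gamma = 0.038581


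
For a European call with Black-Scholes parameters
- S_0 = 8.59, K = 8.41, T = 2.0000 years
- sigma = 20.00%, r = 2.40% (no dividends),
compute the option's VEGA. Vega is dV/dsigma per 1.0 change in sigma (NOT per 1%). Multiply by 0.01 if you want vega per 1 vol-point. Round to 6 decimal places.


Answer: Vega = 4.498463

Derivation:
d1 = 0.3859999116; d2 = 0.1031571991
phi(d1) = 0.3703019596; exp(-qT) = 1.0000000000; exp(-rT) = 0.9531337871
Vega = S * exp(-qT) * phi(d1) * sqrt(T) = 8.5900 * 1.0000000000 * 0.3703019596 * 1.4142135624 = 4.498463


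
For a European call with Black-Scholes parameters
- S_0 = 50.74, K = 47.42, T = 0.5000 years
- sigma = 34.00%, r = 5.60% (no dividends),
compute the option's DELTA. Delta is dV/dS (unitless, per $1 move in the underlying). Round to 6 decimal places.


d1 = 0.5181448622; d2 = 0.2777285566
phi(d1) = 0.3488282556; exp(-qT) = 1.0000000000; exp(-rT) = 0.9723883668
N(d1) = 0.6978213993
Delta = exp(-qT) * N(d1) = 1.0000000000 * 0.6978213993 = 0.697821

Answer: Delta = 0.697821


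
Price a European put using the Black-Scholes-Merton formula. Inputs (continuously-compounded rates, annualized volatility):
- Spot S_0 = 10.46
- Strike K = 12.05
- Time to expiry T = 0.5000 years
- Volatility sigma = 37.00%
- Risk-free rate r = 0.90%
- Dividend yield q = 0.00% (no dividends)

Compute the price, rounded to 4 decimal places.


d1 = (ln(S/K) + (r - q + 0.5*sigma^2) * T) / (sigma * sqrt(T)) = -0.39285019
d2 = d1 - sigma * sqrt(T) = -0.65447970
exp(-rT) = 0.99551011; exp(-qT) = 1.00000000
P = K * exp(-rT) * N(-d2) - S_0 * exp(-qT) * N(-d1)
N(-d1) = 0.65278493; N(-d2) = 0.74359860
P = 12.0500 * 0.99551011 * 0.74359860 - 10.4600 * 1.00000000 * 0.65278493 = 2.0920

Answer: Price = 2.0920


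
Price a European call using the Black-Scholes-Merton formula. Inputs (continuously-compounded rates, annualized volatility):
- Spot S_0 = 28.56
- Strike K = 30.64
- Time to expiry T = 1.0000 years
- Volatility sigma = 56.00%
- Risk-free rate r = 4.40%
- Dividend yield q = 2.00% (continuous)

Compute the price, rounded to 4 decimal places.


d1 = (ln(S/K) + (r - q + 0.5*sigma^2) * T) / (sigma * sqrt(T)) = 0.19732284
d2 = d1 - sigma * sqrt(T) = -0.36267716
exp(-rT) = 0.95695396; exp(-qT) = 0.98019867
C = S_0 * exp(-qT) * N(d1) - K * exp(-rT) * N(d2)
N(d1) = 0.57821255; N(d2) = 0.35842303
C = 28.5600 * 0.98019867 * 0.57821255 - 30.6400 * 0.95695396 * 0.35842303 = 5.6774

Answer: Price = 5.6774


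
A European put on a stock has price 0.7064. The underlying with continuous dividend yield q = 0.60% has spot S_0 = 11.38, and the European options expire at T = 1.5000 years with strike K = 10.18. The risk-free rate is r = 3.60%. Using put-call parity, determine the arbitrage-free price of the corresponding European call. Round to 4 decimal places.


Put-call parity: C - P = S_0 * exp(-qT) - K * exp(-rT).
S_0 * exp(-qT) = 11.3800 * 0.99104038 = 11.27803951
K * exp(-rT) = 10.1800 * 0.94743211 = 9.64485884
C = P + S*exp(-qT) - K*exp(-rT)
C = 0.7064 + 11.27803951 - 9.64485884 = 2.3396

Answer: Call price = 2.3396


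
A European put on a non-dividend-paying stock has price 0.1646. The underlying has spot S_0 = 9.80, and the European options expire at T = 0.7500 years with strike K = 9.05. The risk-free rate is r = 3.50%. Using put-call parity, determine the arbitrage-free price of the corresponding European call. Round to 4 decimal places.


Put-call parity: C - P = S_0 * exp(-qT) - K * exp(-rT).
S_0 * exp(-qT) = 9.8000 * 1.00000000 = 9.80000000
K * exp(-rT) = 9.0500 * 0.97409154 = 8.81552840
C = P + S*exp(-qT) - K*exp(-rT)
C = 0.1646 + 9.80000000 - 8.81552840 = 1.1491

Answer: Call price = 1.1491


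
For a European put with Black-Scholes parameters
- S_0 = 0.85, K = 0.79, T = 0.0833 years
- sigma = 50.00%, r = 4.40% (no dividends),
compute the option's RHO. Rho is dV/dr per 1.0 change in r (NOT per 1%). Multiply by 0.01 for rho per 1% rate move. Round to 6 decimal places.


d1 = 0.6048222034; d2 = 0.4605135065
phi(d1) = 0.3322580071; exp(-qT) = 1.0000000000; exp(-rT) = 0.9963415086
N(-d2) = 0.3225738395
Rho = -K*T*exp(-rT)*N(-d2) = -0.7900 * 0.0833 * 0.9963415086 * 0.3225738395 = -0.021150

Answer: Rho = -0.021150


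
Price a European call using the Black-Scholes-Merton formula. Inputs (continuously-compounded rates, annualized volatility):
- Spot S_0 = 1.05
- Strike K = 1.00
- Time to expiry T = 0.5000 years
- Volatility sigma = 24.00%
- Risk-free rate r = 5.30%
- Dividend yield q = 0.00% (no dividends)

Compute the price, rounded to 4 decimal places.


Answer: Price = 0.1131

Derivation:
d1 = (ln(S/K) + (r - q + 0.5*sigma^2) * T) / (sigma * sqrt(T)) = 0.52850436
d2 = d1 - sigma * sqrt(T) = 0.35879873
exp(-rT) = 0.97384804; exp(-qT) = 1.00000000
C = S_0 * exp(-qT) * N(d1) - K * exp(-rT) * N(d2)
N(d1) = 0.70142534; N(d2) = 0.64012717
C = 1.0500 * 1.00000000 * 0.70142534 - 1.0000 * 0.97384804 * 0.64012717 = 0.1131


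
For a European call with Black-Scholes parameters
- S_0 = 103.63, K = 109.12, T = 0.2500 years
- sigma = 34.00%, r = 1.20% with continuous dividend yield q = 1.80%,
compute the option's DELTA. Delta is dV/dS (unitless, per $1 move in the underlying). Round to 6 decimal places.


d1 = -0.2274784171; d2 = -0.3974784171
phi(d1) = 0.3887527474; exp(-qT) = 0.9955101098; exp(-rT) = 0.9970044955
N(d1) = 0.4100258750
Delta = exp(-qT) * N(d1) = 0.9955101098 * 0.4100258750 = 0.408185

Answer: Delta = 0.408185


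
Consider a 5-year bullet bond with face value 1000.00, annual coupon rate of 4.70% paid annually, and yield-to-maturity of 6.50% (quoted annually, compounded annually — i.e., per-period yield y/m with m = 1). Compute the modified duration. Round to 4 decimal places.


Coupon per period c = face * coupon_rate / m = 47.000000
Periods per year m = 1; per-period yield y/m = 0.065000
Number of cashflows N = 5
Cashflows (t years, CF_t, discount factor 1/(1+y/m)^(m*t), PV):
  t = 1.0000: CF_t = 47.000000, DF = 0.938967, PV = 44.131455
  t = 2.0000: CF_t = 47.000000, DF = 0.881659, PV = 41.437986
  t = 3.0000: CF_t = 47.000000, DF = 0.827849, PV = 38.908907
  t = 4.0000: CF_t = 47.000000, DF = 0.777323, PV = 36.534185
  t = 5.0000: CF_t = 1047.000000, DF = 0.729881, PV = 764.185236
Price P = sum_t PV_t = 925.197770
First compute Macaulay numerator sum_t t * PV_t:
  t * PV_t at t = 1.0000: 44.131455
  t * PV_t at t = 2.0000: 82.875973
  t * PV_t at t = 3.0000: 116.726722
  t * PV_t at t = 4.0000: 146.136741
  t * PV_t at t = 5.0000: 3820.926179
Macaulay duration D = 4210.797070 / 925.197770 = 4.551240
Modified duration = D / (1 + y/m) = 4.551240 / (1 + 0.065000) = 4.273465

Answer: Modified duration = 4.2735


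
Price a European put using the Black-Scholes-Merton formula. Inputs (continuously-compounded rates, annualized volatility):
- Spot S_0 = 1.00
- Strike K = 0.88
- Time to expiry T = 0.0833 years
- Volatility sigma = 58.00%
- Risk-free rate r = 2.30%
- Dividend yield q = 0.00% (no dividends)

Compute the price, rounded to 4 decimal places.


d1 = (ln(S/K) + (r - q + 0.5*sigma^2) * T) / (sigma * sqrt(T)) = 0.85879315
d2 = d1 - sigma * sqrt(T) = 0.69139506
exp(-rT) = 0.99808593; exp(-qT) = 1.00000000
P = K * exp(-rT) * N(-d2) - S_0 * exp(-qT) * N(-d1)
N(-d1) = 0.19522732; N(-d2) = 0.24465865
P = 0.8800 * 0.99808593 * 0.24465865 - 1.0000 * 1.00000000 * 0.19522732 = 0.0197

Answer: Price = 0.0197


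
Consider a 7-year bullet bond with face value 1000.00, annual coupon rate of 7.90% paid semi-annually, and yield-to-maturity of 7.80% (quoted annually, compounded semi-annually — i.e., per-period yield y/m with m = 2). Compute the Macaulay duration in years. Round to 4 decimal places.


Coupon per period c = face * coupon_rate / m = 39.500000
Periods per year m = 2; per-period yield y/m = 0.039000
Number of cashflows N = 14
Cashflows (t years, CF_t, discount factor 1/(1+y/m)^(m*t), PV):
  t = 0.5000: CF_t = 39.500000, DF = 0.962464, PV = 38.017324
  t = 1.0000: CF_t = 39.500000, DF = 0.926337, PV = 36.590303
  t = 1.5000: CF_t = 39.500000, DF = 0.891566, PV = 35.216846
  t = 2.0000: CF_t = 39.500000, DF = 0.858100, PV = 33.894943
  t = 2.5000: CF_t = 39.500000, DF = 0.825890, PV = 32.622659
  t = 3.0000: CF_t = 39.500000, DF = 0.794889, PV = 31.398132
  t = 3.5000: CF_t = 39.500000, DF = 0.765052, PV = 30.219569
  t = 4.0000: CF_t = 39.500000, DF = 0.736335, PV = 29.085244
  t = 4.5000: CF_t = 39.500000, DF = 0.708696, PV = 27.993498
  t = 5.0000: CF_t = 39.500000, DF = 0.682094, PV = 26.942731
  t = 5.5000: CF_t = 39.500000, DF = 0.656491, PV = 25.931406
  t = 6.0000: CF_t = 39.500000, DF = 0.631849, PV = 24.958043
  t = 6.5000: CF_t = 39.500000, DF = 0.608132, PV = 24.021215
  t = 7.0000: CF_t = 1039.500000, DF = 0.585305, PV = 608.424688
Price P = sum_t PV_t = 1005.316601
Macaulay numerator sum_t t * PV_t:
  t * PV_t at t = 0.5000: 19.008662
  t * PV_t at t = 1.0000: 36.590303
  t * PV_t at t = 1.5000: 52.825268
  t * PV_t at t = 2.0000: 67.789886
  t * PV_t at t = 2.5000: 81.556648
  t * PV_t at t = 3.0000: 94.194396
  t * PV_t at t = 3.5000: 105.768491
  t * PV_t at t = 4.0000: 116.340977
  t * PV_t at t = 4.5000: 125.970740
  t * PV_t at t = 5.0000: 134.713657
  t * PV_t at t = 5.5000: 142.622736
  t * PV_t at t = 6.0000: 149.748257
  t * PV_t at t = 6.5000: 156.137900
  t * PV_t at t = 7.0000: 4258.972814
Macaulay duration D = (sum_t t * PV_t) / P = 5542.240733 / 1005.316601 = 5.512931

Answer: Macaulay duration = 5.5129 years


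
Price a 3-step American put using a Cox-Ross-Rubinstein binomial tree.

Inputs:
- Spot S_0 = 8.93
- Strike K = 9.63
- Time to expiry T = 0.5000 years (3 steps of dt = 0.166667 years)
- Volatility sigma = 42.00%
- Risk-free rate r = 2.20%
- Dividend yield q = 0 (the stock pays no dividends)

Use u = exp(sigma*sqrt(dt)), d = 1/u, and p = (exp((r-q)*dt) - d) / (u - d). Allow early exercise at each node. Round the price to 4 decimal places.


dt = T/N = 0.166667
u = exp(sigma*sqrt(dt)) = 1.187042; d = 1/u = 0.842430
p = (exp((r-q)*dt) - d) / (u - d) = 0.467898
Discount per step: exp(-r*dt) = 0.996340
Stock lattice S(k, i) with i counting down-moves:
  k=0: S(0,0) = 8.9300
  k=1: S(1,0) = 10.6003; S(1,1) = 7.5229
  k=2: S(2,0) = 12.5830; S(2,1) = 8.9300; S(2,2) = 6.3375
  k=3: S(3,0) = 14.9365; S(3,1) = 10.6003; S(3,2) = 7.5229; S(3,3) = 5.3389
Terminal payoffs V(N, i) = max(K - S_T, 0):
  V(3,0) = 0.000000; V(3,1) = 0.000000; V(3,2) = 2.107097; V(3,3) = 4.291079
Backward induction: V(k, i) = exp(-r*dt) * [p * V(k+1, i) + (1-p) * V(k+1, i+1)]; then take max(V_cont, immediate exercise) for American.
  V(2,0) = exp(-r*dt) * [p*0.000000 + (1-p)*0.000000] = 0.000000; exercise = 0.000000; V(2,0) = max -> 0.000000
  V(2,1) = exp(-r*dt) * [p*0.000000 + (1-p)*2.107097] = 1.117087; exercise = 0.700000; V(2,1) = max -> 1.117087
  V(2,2) = exp(-r*dt) * [p*2.107097 + (1-p)*4.291079] = 3.257233; exercise = 3.292478; V(2,2) = max -> 3.292478
  V(1,0) = exp(-r*dt) * [p*0.000000 + (1-p)*1.117087] = 0.592228; exercise = 0.000000; V(1,0) = max -> 0.592228
  V(1,1) = exp(-r*dt) * [p*1.117087 + (1-p)*3.292478] = 2.266291; exercise = 2.107097; V(1,1) = max -> 2.266291
  V(0,0) = exp(-r*dt) * [p*0.592228 + (1-p)*2.266291] = 1.477573; exercise = 0.700000; V(0,0) = max -> 1.477573

Answer: Price = V(0,0) = 1.4776


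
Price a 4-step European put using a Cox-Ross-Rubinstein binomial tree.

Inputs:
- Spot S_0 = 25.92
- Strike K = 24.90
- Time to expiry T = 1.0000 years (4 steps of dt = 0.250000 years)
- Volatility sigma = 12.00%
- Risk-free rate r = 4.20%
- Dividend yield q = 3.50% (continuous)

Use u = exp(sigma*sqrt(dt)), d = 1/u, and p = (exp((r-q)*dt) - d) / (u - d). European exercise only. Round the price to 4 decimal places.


dt = T/N = 0.250000
u = exp(sigma*sqrt(dt)) = 1.061837; d = 1/u = 0.941765
p = (exp((r-q)*dt) - d) / (u - d) = 0.499592
Discount per step: exp(-r*dt) = 0.989555
Stock lattice S(k, i) with i counting down-moves:
  k=0: S(0,0) = 25.9200
  k=1: S(1,0) = 27.5228; S(1,1) = 24.4105
  k=2: S(2,0) = 29.2247; S(2,1) = 25.9200; S(2,2) = 22.9890
  k=3: S(3,0) = 31.0319; S(3,1) = 27.5228; S(3,2) = 24.4105; S(3,3) = 21.6502
  k=4: S(4,0) = 32.9508; S(4,1) = 29.2247; S(4,2) = 25.9200; S(4,3) = 22.9890; S(4,4) = 20.3894
Terminal payoffs V(N, i) = max(K - S_T, 0):
  V(4,0) = 0.000000; V(4,1) = 0.000000; V(4,2) = 0.000000; V(4,3) = 1.911022; V(4,4) = 4.510606
Backward induction: V(k, i) = exp(-r*dt) * [p * V(k+1, i) + (1-p) * V(k+1, i+1)].
  V(3,0) = exp(-r*dt) * [p*0.000000 + (1-p)*0.000000] = 0.000000
  V(3,1) = exp(-r*dt) * [p*0.000000 + (1-p)*0.000000] = 0.000000
  V(3,2) = exp(-r*dt) * [p*0.000000 + (1-p)*1.911022] = 0.946303
  V(3,3) = exp(-r*dt) * [p*1.911022 + (1-p)*4.510606] = 3.178327
  V(2,0) = exp(-r*dt) * [p*0.000000 + (1-p)*0.000000] = 0.000000
  V(2,1) = exp(-r*dt) * [p*0.000000 + (1-p)*0.946303] = 0.468591
  V(2,2) = exp(-r*dt) * [p*0.946303 + (1-p)*3.178327] = 2.041675
  V(1,0) = exp(-r*dt) * [p*0.000000 + (1-p)*0.468591] = 0.232038
  V(1,1) = exp(-r*dt) * [p*0.468591 + (1-p)*2.041675] = 1.242659
  V(0,0) = exp(-r*dt) * [p*0.232038 + (1-p)*1.242659] = 0.730055

Answer: Price = V(0,0) = 0.7301


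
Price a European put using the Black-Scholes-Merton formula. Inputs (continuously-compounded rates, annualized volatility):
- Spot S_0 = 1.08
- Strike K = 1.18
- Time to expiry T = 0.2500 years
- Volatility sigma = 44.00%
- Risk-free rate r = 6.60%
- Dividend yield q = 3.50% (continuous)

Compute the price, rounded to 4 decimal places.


d1 = (ln(S/K) + (r - q + 0.5*sigma^2) * T) / (sigma * sqrt(T)) = -0.25728817
d2 = d1 - sigma * sqrt(T) = -0.47728817
exp(-rT) = 0.98363538; exp(-qT) = 0.99128817
P = K * exp(-rT) * N(-d2) - S_0 * exp(-qT) * N(-d1)
N(-d1) = 0.60152184; N(-d2) = 0.68342153
P = 1.1800 * 0.98363538 * 0.68342153 - 1.0800 * 0.99128817 * 0.60152184 = 0.1493

Answer: Price = 0.1493


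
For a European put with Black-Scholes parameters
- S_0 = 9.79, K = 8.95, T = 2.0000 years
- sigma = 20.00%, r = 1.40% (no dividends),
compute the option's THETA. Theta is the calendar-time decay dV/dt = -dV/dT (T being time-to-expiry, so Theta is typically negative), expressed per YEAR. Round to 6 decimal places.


d1 = 0.5575817134; d2 = 0.2747390010
phi(d1) = 0.3415069609; exp(-qT) = 1.0000000000; exp(-rT) = 0.9723883668
Theta = -S*exp(-qT)*phi(d1)*sigma/(2*sqrt(T)) + r*K*exp(-rT)*N(-d2) - q*S*exp(-qT)*N(-d1)
N(-d1) = 0.2885650232; N(-d2) = 0.3917583826; sqrt(T) = 1.4142135624
Term 1 = -9.7900 * 1.0000000000 * 0.3415069609 * 0.2000 / (2 * 1.4142135624) = -0.2364107682
Term 2 = 0.0140 * 8.9500 * 0.9723883668 * 0.3917583826 = 0.0477319441
Term 3 = 0 (no dividend yield, q = 0)
Theta = -0.2364107682 + (0.0477319441) + (0.0000000000) = -0.188679

Answer: Theta = -0.188679


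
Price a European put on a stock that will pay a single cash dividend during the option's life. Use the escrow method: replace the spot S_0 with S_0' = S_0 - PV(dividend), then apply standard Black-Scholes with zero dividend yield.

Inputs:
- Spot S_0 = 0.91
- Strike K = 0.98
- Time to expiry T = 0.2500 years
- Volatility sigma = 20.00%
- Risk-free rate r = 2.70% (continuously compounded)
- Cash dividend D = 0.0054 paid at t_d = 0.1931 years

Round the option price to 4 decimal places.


PV(D) = D * exp(-r * t_d) = 0.0054 * 0.99479987 = 0.00537192
S_0' = S_0 - PV(D) = 0.9100 - 0.00537192 = 0.90462808
d1 = (ln(S_0'/K) + (r + sigma^2/2)*T) / (sigma*sqrt(T)) = -0.68278673
d2 = d1 - sigma*sqrt(T) = -0.78278673
exp(-rT) = 0.99327273
N(-d1) = 0.75262919; N(-d2) = 0.78312382
P = K * exp(-rT) * N(-d2) - S_0' * N(-d1) = 0.9800 * 0.99327273 * 0.78312382 - 0.90462808 * 0.75262919 = 0.0814

Answer: Price = 0.0814


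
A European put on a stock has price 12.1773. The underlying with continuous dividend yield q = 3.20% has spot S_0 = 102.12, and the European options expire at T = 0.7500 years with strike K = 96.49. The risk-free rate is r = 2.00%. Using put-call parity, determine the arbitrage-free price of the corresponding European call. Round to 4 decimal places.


Put-call parity: C - P = S_0 * exp(-qT) - K * exp(-rT).
S_0 * exp(-qT) = 102.1200 * 0.97628571 = 99.69829668
K * exp(-rT) = 96.4900 * 0.98511194 = 95.05345105
C = P + S*exp(-qT) - K*exp(-rT)
C = 12.1773 + 99.69829668 - 95.05345105 = 16.8221

Answer: Call price = 16.8221


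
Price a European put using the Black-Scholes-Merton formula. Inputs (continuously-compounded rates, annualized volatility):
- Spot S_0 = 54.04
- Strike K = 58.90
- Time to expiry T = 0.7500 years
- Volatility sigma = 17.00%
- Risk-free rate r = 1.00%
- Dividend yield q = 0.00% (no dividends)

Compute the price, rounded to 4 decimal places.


d1 = (ln(S/K) + (r - q + 0.5*sigma^2) * T) / (sigma * sqrt(T)) = -0.46037963
d2 = d1 - sigma * sqrt(T) = -0.60760395
exp(-rT) = 0.99252805; exp(-qT) = 1.00000000
P = K * exp(-rT) * N(-d2) - S_0 * exp(-qT) * N(-d1)
N(-d1) = 0.67737812; N(-d2) = 0.72827491
P = 58.9000 * 0.99252805 * 0.72827491 - 54.0400 * 1.00000000 * 0.67737812 = 5.9694

Answer: Price = 5.9694


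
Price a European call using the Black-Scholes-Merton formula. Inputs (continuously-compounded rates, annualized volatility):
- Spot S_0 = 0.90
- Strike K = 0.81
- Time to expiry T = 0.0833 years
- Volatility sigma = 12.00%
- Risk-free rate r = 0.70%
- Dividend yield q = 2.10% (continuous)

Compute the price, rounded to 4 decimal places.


d1 = (ln(S/K) + (r - q + 0.5*sigma^2) * T) / (sigma * sqrt(T)) = 3.02574960
d2 = d1 - sigma * sqrt(T) = 2.99111551
exp(-rT) = 0.99941707; exp(-qT) = 0.99825223
C = S_0 * exp(-qT) * N(d1) - K * exp(-rT) * N(d2)
N(d1) = 0.99875991; N(d2) = 0.99861020
C = 0.9000 * 0.99825223 * 0.99875991 - 0.8100 * 0.99941707 * 0.99861020 = 0.0889

Answer: Price = 0.0889


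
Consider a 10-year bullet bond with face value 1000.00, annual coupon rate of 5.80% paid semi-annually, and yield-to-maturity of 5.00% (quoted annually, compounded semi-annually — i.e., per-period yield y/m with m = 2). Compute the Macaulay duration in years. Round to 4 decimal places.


Coupon per period c = face * coupon_rate / m = 29.000000
Periods per year m = 2; per-period yield y/m = 0.025000
Number of cashflows N = 20
Cashflows (t years, CF_t, discount factor 1/(1+y/m)^(m*t), PV):
  t = 0.5000: CF_t = 29.000000, DF = 0.975610, PV = 28.292683
  t = 1.0000: CF_t = 29.000000, DF = 0.951814, PV = 27.602617
  t = 1.5000: CF_t = 29.000000, DF = 0.928599, PV = 26.929383
  t = 2.0000: CF_t = 29.000000, DF = 0.905951, PV = 26.272569
  t = 2.5000: CF_t = 29.000000, DF = 0.883854, PV = 25.631774
  t = 3.0000: CF_t = 29.000000, DF = 0.862297, PV = 25.006609
  t = 3.5000: CF_t = 29.000000, DF = 0.841265, PV = 24.396692
  t = 4.0000: CF_t = 29.000000, DF = 0.820747, PV = 23.801651
  t = 4.5000: CF_t = 29.000000, DF = 0.800728, PV = 23.221122
  t = 5.0000: CF_t = 29.000000, DF = 0.781198, PV = 22.654754
  t = 5.5000: CF_t = 29.000000, DF = 0.762145, PV = 22.102199
  t = 6.0000: CF_t = 29.000000, DF = 0.743556, PV = 21.563121
  t = 6.5000: CF_t = 29.000000, DF = 0.725420, PV = 21.037191
  t = 7.0000: CF_t = 29.000000, DF = 0.707727, PV = 20.524089
  t = 7.5000: CF_t = 29.000000, DF = 0.690466, PV = 20.023501
  t = 8.0000: CF_t = 29.000000, DF = 0.673625, PV = 19.535123
  t = 8.5000: CF_t = 29.000000, DF = 0.657195, PV = 19.058657
  t = 9.0000: CF_t = 29.000000, DF = 0.641166, PV = 18.593811
  t = 9.5000: CF_t = 29.000000, DF = 0.625528, PV = 18.140304
  t = 10.0000: CF_t = 1029.000000, DF = 0.610271, PV = 627.968800
Price P = sum_t PV_t = 1062.356649
Macaulay numerator sum_t t * PV_t:
  t * PV_t at t = 0.5000: 14.146341
  t * PV_t at t = 1.0000: 27.602617
  t * PV_t at t = 1.5000: 40.394074
  t * PV_t at t = 2.0000: 52.545137
  t * PV_t at t = 2.5000: 64.079436
  t * PV_t at t = 3.0000: 75.019827
  t * PV_t at t = 3.5000: 85.388421
  t * PV_t at t = 4.0000: 95.206602
  t * PV_t at t = 4.5000: 104.495051
  t * PV_t at t = 5.0000: 113.273768
  t * PV_t at t = 5.5000: 121.562093
  t * PV_t at t = 6.0000: 129.378724
  t * PV_t at t = 6.5000: 136.741741
  t * PV_t at t = 7.0000: 143.668621
  t * PV_t at t = 7.5000: 150.176259
  t * PV_t at t = 8.0000: 156.280985
  t * PV_t at t = 8.5000: 161.998582
  t * PV_t at t = 9.0000: 167.344302
  t * PV_t at t = 9.5000: 172.332886
  t * PV_t at t = 10.0000: 6279.688002
Macaulay duration D = (sum_t t * PV_t) / P = 8291.323470 / 1062.356649 = 7.804652

Answer: Macaulay duration = 7.8047 years


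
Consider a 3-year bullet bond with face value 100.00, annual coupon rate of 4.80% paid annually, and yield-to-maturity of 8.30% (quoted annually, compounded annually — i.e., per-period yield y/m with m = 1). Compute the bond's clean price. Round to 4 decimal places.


Answer: Price = 91.0288

Derivation:
Coupon per period c = face * coupon_rate / m = 4.800000
Periods per year m = 1; per-period yield y/m = 0.083000
Number of cashflows N = 3
Cashflows (t years, CF_t, discount factor 1/(1+y/m)^(m*t), PV):
  t = 1.0000: CF_t = 4.800000, DF = 0.923361, PV = 4.432133
  t = 2.0000: CF_t = 4.800000, DF = 0.852596, PV = 4.092459
  t = 3.0000: CF_t = 104.800000, DF = 0.787254, PV = 82.504173
Price P = sum_t PV_t = 91.028764


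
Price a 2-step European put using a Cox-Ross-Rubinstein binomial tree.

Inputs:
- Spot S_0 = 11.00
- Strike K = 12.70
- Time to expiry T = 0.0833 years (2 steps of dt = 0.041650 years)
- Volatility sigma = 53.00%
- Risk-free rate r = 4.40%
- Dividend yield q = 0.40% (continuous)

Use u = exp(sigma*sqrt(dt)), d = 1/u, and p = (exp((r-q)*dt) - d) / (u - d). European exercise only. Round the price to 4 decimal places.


dt = T/N = 0.041650
u = exp(sigma*sqrt(dt)) = 1.114231; d = 1/u = 0.897480
p = (exp((r-q)*dt) - d) / (u - d) = 0.480678
Discount per step: exp(-r*dt) = 0.998169
Stock lattice S(k, i) with i counting down-moves:
  k=0: S(0,0) = 11.0000
  k=1: S(1,0) = 12.2565; S(1,1) = 9.8723
  k=2: S(2,0) = 13.6566; S(2,1) = 11.0000; S(2,2) = 8.8602
Terminal payoffs V(N, i) = max(K - S_T, 0):
  V(2,0) = 0.000000; V(2,1) = 1.700000; V(2,2) = 3.839821
Backward induction: V(k, i) = exp(-r*dt) * [p * V(k+1, i) + (1-p) * V(k+1, i+1)].
  V(1,0) = exp(-r*dt) * [p*0.000000 + (1-p)*1.700000] = 0.881231
  V(1,1) = exp(-r*dt) * [p*1.700000 + (1-p)*3.839821] = 2.806109
  V(0,0) = exp(-r*dt) * [p*0.881231 + (1-p)*2.806109] = 1.877419

Answer: Price = V(0,0) = 1.8774


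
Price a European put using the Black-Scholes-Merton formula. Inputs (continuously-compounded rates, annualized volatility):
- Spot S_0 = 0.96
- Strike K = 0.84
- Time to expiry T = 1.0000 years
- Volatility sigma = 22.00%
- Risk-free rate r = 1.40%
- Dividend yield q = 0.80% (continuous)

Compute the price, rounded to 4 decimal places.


Answer: Price = 0.0311

Derivation:
d1 = (ln(S/K) + (r - q + 0.5*sigma^2) * T) / (sigma * sqrt(T)) = 0.74423360
d2 = d1 - sigma * sqrt(T) = 0.52423360
exp(-rT) = 0.98609754; exp(-qT) = 0.99203191
P = K * exp(-rT) * N(-d2) - S_0 * exp(-qT) * N(-d1)
N(-d1) = 0.22836758; N(-d2) = 0.30005804
P = 0.8400 * 0.98609754 * 0.30005804 - 0.9600 * 0.99203191 * 0.22836758 = 0.0311


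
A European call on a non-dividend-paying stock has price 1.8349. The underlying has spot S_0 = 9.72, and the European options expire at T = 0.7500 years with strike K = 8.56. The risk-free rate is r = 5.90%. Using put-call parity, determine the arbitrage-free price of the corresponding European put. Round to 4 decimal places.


Put-call parity: C - P = S_0 * exp(-qT) - K * exp(-rT).
S_0 * exp(-qT) = 9.7200 * 1.00000000 = 9.72000000
K * exp(-rT) = 8.5600 * 0.95671475 = 8.18947825
P = C - S*exp(-qT) + K*exp(-rT)
P = 1.8349 - 9.72000000 + 8.18947825 = 0.3044

Answer: Put price = 0.3044


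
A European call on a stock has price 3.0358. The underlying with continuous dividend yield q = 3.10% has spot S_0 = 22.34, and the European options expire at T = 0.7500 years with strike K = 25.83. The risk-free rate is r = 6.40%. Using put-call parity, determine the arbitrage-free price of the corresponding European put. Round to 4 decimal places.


Answer: Put price = 5.8287

Derivation:
Put-call parity: C - P = S_0 * exp(-qT) - K * exp(-rT).
S_0 * exp(-qT) = 22.3400 * 0.97701820 = 21.82658656
K * exp(-rT) = 25.8300 * 0.95313379 = 24.61944572
P = C - S*exp(-qT) + K*exp(-rT)
P = 3.0358 - 21.82658656 + 24.61944572 = 5.8287


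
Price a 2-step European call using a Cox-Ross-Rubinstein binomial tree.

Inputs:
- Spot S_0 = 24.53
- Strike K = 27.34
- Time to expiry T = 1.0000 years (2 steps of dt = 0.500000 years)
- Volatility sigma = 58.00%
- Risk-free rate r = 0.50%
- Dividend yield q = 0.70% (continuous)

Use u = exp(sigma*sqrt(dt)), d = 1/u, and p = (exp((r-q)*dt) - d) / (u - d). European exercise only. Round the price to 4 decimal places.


Answer: Price = V(0,0) = 4.4646

Derivation:
dt = T/N = 0.500000
u = exp(sigma*sqrt(dt)) = 1.507002; d = 1/u = 0.663569
p = (exp((r-q)*dt) - d) / (u - d) = 0.397698
Discount per step: exp(-r*dt) = 0.997503
Stock lattice S(k, i) with i counting down-moves:
  k=0: S(0,0) = 24.5300
  k=1: S(1,0) = 36.9667; S(1,1) = 16.2774
  k=2: S(2,0) = 55.7089; S(2,1) = 24.5300; S(2,2) = 10.8012
Terminal payoffs V(N, i) = max(S_T - K, 0):
  V(2,0) = 28.368945; V(2,1) = 0.000000; V(2,2) = 0.000000
Backward induction: V(k, i) = exp(-r*dt) * [p * V(k+1, i) + (1-p) * V(k+1, i+1)].
  V(1,0) = exp(-r*dt) * [p*28.368945 + (1-p)*0.000000] = 11.254098
  V(1,1) = exp(-r*dt) * [p*0.000000 + (1-p)*0.000000] = 0.000000
  V(0,0) = exp(-r*dt) * [p*11.254098 + (1-p)*0.000000] = 4.464555


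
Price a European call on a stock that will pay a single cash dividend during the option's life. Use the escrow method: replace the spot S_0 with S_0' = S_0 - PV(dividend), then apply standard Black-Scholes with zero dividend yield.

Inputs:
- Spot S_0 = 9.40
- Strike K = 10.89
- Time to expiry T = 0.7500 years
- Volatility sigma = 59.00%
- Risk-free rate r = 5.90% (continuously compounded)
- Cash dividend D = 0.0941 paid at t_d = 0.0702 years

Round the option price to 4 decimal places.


Answer: Price = 1.4798

Derivation:
PV(D) = D * exp(-r * t_d) = 0.0941 * 0.99586677 = 0.09371106
S_0' = S_0 - PV(D) = 9.4000 - 0.09371106 = 9.30628894
d1 = (ln(S_0'/K) + (r + sigma^2/2)*T) / (sigma*sqrt(T)) = 0.03450982
d2 = d1 - sigma*sqrt(T) = -0.47644517
exp(-rT) = 0.95671475
N(d1) = 0.51376469; N(d2) = 0.31687863
C = S_0' * N(d1) - K * exp(-rT) * N(d2) = 9.30628894 * 0.51376469 - 10.8900 * 0.95671475 * 0.31687863 = 1.4798


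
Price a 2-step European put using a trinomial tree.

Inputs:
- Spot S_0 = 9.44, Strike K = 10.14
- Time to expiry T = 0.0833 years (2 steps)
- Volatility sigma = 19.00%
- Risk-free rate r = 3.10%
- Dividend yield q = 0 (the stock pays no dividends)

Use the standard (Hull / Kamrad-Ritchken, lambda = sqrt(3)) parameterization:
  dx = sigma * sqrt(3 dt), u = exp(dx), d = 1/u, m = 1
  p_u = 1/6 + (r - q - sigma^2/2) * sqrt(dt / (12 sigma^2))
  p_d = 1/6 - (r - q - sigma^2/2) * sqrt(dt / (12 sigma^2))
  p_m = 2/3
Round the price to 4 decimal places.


dt = T/N = 0.041650; dx = sigma*sqrt(3*dt) = 0.067162
u = exp(dx) = 1.069468; d = 1/u = 0.935044
p_u = 0.170682, p_m = 0.666667, p_d = 0.162651
Discount per step: exp(-r*dt) = 0.998710
Stock lattice S(k, j) with j the centered position index:
  k=0: S(0,+0) = 9.4400
  k=1: S(1,-1) = 8.8268; S(1,+0) = 9.4400; S(1,+1) = 10.0958
  k=2: S(2,-2) = 8.2535; S(2,-1) = 8.8268; S(2,+0) = 9.4400; S(2,+1) = 10.0958; S(2,+2) = 10.7971
Terminal payoffs V(N, j) = max(K - S_T, 0):
  V(2,-2) = 1.886540; V(2,-1) = 1.313185; V(2,+0) = 0.700000; V(2,+1) = 0.044218; V(2,+2) = 0.000000
Backward induction: V(k, j) = exp(-r*dt) * [p_u * V(k+1, j+1) + p_m * V(k+1, j) + p_d * V(k+1, j-1)]
  V(1,-1) = exp(-r*dt) * [p_u*0.700000 + p_m*1.313185 + p_d*1.886540] = 1.300102
  V(1,+0) = exp(-r*dt) * [p_u*0.044218 + p_m*0.700000 + p_d*1.313185] = 0.686918
  V(1,+1) = exp(-r*dt) * [p_u*0.000000 + p_m*0.044218 + p_d*0.700000] = 0.143150
  V(0,+0) = exp(-r*dt) * [p_u*0.143150 + p_m*0.686918 + p_d*1.300102] = 0.692946

Answer: Price = V(0,0) = 0.6929
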